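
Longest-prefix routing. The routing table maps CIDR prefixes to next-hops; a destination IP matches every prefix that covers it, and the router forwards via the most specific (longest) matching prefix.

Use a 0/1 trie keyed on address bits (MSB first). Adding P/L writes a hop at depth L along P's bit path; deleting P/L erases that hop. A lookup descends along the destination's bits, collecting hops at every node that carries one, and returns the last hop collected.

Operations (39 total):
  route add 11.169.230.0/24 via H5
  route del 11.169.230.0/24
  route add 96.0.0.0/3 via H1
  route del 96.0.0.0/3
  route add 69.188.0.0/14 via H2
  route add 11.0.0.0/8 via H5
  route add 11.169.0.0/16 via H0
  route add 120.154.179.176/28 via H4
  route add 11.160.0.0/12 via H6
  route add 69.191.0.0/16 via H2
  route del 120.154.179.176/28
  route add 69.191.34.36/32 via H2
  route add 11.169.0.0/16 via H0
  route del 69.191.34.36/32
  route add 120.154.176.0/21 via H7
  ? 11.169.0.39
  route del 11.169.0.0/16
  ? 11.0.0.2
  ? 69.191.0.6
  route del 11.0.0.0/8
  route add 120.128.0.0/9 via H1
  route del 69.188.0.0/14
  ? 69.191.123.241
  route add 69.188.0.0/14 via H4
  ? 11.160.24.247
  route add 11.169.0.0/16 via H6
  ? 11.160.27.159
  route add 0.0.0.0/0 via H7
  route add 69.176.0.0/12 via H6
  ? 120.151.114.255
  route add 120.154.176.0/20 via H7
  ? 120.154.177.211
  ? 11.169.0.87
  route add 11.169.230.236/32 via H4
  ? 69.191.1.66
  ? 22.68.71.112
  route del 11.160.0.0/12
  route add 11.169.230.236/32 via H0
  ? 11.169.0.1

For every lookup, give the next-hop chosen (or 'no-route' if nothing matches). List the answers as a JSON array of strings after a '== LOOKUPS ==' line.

Apply in order:
  + 11.169.230.0/24 (H5) depth=24
  - 11.169.230.0/24 clear@24
  + 96.0.0.0/3 (H1) depth=3
  - 96.0.0.0/3 clear@3
  + 69.188.0.0/14 (H2) depth=14
  + 11.0.0.0/8 (H5) depth=8
  + 11.169.0.0/16 (H0) depth=16
  + 120.154.179.176/28 (H4) depth=28
  + 11.160.0.0/12 (H6) depth=12
  + 69.191.0.0/16 (H2) depth=16
  - 120.154.179.176/28 clear@28
  + 69.191.34.36/32 (H2) depth=32
  + 11.169.0.0/16 (H0) depth=16
  - 69.191.34.36/32 clear@32
  + 120.154.176.0/21 (H7) depth=21
  Q 11.169.0.39: descend 0000101110101001 ; hops seen [H5,H6,H0] ; pick H0
  - 11.169.0.0/16 clear@16
  Q 11.0.0.2: descend 00001011 ; hops seen [H5] ; pick H5
  Q 69.191.0.6: descend 010001011011111100 ; hops seen [H2,H2] ; pick H2
  - 11.0.0.0/8 clear@8
  + 120.128.0.0/9 (H1) depth=9
  - 69.188.0.0/14 clear@14
  Q 69.191.123.241: descend 01000101101111110 ; hops seen [H2] ; pick H2
  + 69.188.0.0/14 (H4) depth=14
  Q 11.160.24.247: descend 000010111010 ; hops seen [H6] ; pick H6
  + 11.169.0.0/16 (H6) depth=16
  Q 11.160.27.159: descend 000010111010 ; hops seen [H6] ; pick H6
  + 0.0.0.0/0 (H7) depth=0
  + 69.176.0.0/12 (H6) depth=12
  Q 120.151.114.255: descend 011110001001 ; hops seen [H7,H1] ; pick H1
  + 120.154.176.0/20 (H7) depth=20
  Q 120.154.177.211: descend 0111100010011010101100 ; hops seen [H7,H1,H7,H7] ; pick H7
  Q 11.169.0.87: descend 0000101110101001 ; hops seen [H7,H6,H6] ; pick H6
  + 11.169.230.236/32 (H4) depth=32
  Q 69.191.1.66: descend 010001011011111100 ; hops seen [H7,H6,H4,H2] ; pick H2
  Q 22.68.71.112: descend 000 ; hops seen [H7] ; pick H7
  - 11.160.0.0/12 clear@12
  + 11.169.230.236/32 (H0) depth=32
  Q 11.169.0.1: descend 0000101110101001 ; hops seen [H7,H6] ; pick H6

== LOOKUPS ==
["H0","H5","H2","H2","H6","H6","H1","H7","H6","H2","H7","H6"]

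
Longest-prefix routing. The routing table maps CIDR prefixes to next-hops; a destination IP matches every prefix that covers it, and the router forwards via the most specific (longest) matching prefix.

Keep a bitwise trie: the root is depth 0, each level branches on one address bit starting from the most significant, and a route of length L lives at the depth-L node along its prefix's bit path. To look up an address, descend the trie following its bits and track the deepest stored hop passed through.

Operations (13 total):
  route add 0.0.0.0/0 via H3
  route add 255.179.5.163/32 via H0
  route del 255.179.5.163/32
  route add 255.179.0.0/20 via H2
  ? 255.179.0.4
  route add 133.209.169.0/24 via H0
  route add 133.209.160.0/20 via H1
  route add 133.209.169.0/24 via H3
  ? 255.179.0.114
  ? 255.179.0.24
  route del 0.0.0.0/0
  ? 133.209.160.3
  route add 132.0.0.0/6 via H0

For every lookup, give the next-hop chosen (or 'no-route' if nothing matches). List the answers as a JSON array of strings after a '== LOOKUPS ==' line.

Process each operation:
  add 0.0.0.0/0 -> H3 at depth 0
  add 255.179.5.163/32 -> H0 at depth 32
  del 255.179.5.163/32 (clear depth 32)
  add 255.179.0.0/20 -> H2 at depth 20
  lookup 255.179.0.4: bits 111111111011001100000 walk d0:H3→d1:-→d2:-→d3:-→d4:-→d5:-→d6:-→d7:-→d8:-→d9:-→d10:-→d11:-→d12:-→d13:-→d14:-→d15:-→d16:-→d17:-→d18:-→d19:-→d20:H2→d21:- -> H2
  add 133.209.169.0/24 -> H0 at depth 24
  add 133.209.160.0/20 -> H1 at depth 20
  add 133.209.169.0/24 -> H3 at depth 24
  lookup 255.179.0.114: bits 111111111011001100000 walk d0:H3→d1:-→d2:-→d3:-→d4:-→d5:-→d6:-→d7:-→d8:-→d9:-→d10:-→d11:-→d12:-→d13:-→d14:-→d15:-→d16:-→d17:-→d18:-→d19:-→d20:H2→d21:- -> H2
  lookup 255.179.0.24: bits 111111111011001100000 walk d0:H3→d1:-→d2:-→d3:-→d4:-→d5:-→d6:-→d7:-→d8:-→d9:-→d10:-→d11:-→d12:-→d13:-→d14:-→d15:-→d16:-→d17:-→d18:-→d19:-→d20:H2→d21:- -> H2
  del 0.0.0.0/0 (clear depth 0)
  lookup 133.209.160.3: bits 10000101110100011010 walk d0:-→d1:-→d2:-→d3:-→d4:-→d5:-→d6:-→d7:-→d8:-→d9:-→d10:-→d11:-→d12:-→d13:-→d14:-→d15:-→d16:-→d17:-→d18:-→d19:-→d20:H1 -> H1
  add 132.0.0.0/6 -> H0 at depth 6

== LOOKUPS ==
["H2","H2","H2","H1"]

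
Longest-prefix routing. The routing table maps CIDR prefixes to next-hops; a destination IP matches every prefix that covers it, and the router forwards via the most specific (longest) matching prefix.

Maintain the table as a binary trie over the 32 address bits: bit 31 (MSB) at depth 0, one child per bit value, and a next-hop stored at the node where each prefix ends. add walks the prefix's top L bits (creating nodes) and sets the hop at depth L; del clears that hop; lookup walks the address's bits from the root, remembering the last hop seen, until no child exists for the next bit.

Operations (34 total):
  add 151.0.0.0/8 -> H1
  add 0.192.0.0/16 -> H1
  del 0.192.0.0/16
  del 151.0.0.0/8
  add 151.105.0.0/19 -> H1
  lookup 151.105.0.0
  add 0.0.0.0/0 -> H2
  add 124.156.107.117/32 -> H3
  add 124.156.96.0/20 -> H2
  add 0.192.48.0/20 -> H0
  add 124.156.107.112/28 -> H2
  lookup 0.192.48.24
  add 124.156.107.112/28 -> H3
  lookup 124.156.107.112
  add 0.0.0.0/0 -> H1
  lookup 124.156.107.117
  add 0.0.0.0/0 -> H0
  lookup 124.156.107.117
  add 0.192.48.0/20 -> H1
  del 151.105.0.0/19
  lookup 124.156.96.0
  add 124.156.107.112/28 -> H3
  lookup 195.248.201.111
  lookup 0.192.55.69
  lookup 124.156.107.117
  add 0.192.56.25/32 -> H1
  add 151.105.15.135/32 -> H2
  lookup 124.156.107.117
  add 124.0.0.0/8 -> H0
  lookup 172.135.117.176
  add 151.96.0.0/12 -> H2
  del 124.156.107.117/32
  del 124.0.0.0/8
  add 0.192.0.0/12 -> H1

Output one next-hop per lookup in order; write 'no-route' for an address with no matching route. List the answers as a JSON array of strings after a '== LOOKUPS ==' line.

Process each operation:
  add 151.0.0.0/8 -> H1 at depth 8
  add 0.192.0.0/16 -> H1 at depth 16
  del 0.192.0.0/16 (clear depth 16)
  del 151.0.0.0/8 (clear depth 8)
  add 151.105.0.0/19 -> H1 at depth 19
  ? 151.105.0.0  path d0:-→d1:-→d2:-→d3:-→d4:-→d5:-→d6:-→d7:-→d8:-→d9:-→d10:-→d11:-→d12:-→d13:-→d14:-→d15:-→d16:-→d17:-→d18:-→d19:H1  best=H1
  add 0.0.0.0/0 -> H2 at depth 0
  add 124.156.107.117/32 -> H3 at depth 32
  add 124.156.96.0/20 -> H2 at depth 20
  add 0.192.48.0/20 -> H0 at depth 20
  add 124.156.107.112/28 -> H2 at depth 28
  ? 0.192.48.24  path d0:H2→d1:-→d2:-→d3:-→d4:-→d5:-→d6:-→d7:-→d8:-→d9:-→d10:-→d11:-→d12:-→d13:-→d14:-→d15:-→d16:-→d17:-→d18:-→d19:-→d20:H0  best=H0
  add 124.156.107.112/28 -> H3 at depth 28
  ? 124.156.107.112  path d0:H2→d1:-→d2:-→d3:-→d4:-→d5:-→d6:-→d7:-→d8:-→d9:-→d10:-→d11:-→d12:-→d13:-→d14:-→d15:-→d16:-→d17:-→d18:-→d19:-→d20:H2→d21:-→d22:-→d23:-→d24:-→d25:-→d26:-→d27:-→d28:H3→d29:-  best=H3
  add 0.0.0.0/0 -> H1 at depth 0
  ? 124.156.107.117  path d0:H1→d1:-→d2:-→d3:-→d4:-→d5:-→d6:-→d7:-→d8:-→d9:-→d10:-→d11:-→d12:-→d13:-→d14:-→d15:-→d16:-→d17:-→d18:-→d19:-→d20:H2→d21:-→d22:-→d23:-→d24:-→d25:-→d26:-→d27:-→d28:H3→d29:-→d30:-→d31:-→d32:H3  best=H3
  add 0.0.0.0/0 -> H0 at depth 0
  ? 124.156.107.117  path d0:H0→d1:-→d2:-→d3:-→d4:-→d5:-→d6:-→d7:-→d8:-→d9:-→d10:-→d11:-→d12:-→d13:-→d14:-→d15:-→d16:-→d17:-→d18:-→d19:-→d20:H2→d21:-→d22:-→d23:-→d24:-→d25:-→d26:-→d27:-→d28:H3→d29:-→d30:-→d31:-→d32:H3  best=H3
  add 0.192.48.0/20 -> H1 at depth 20
  del 151.105.0.0/19 (clear depth 19)
  ? 124.156.96.0  path d0:H0→d1:-→d2:-→d3:-→d4:-→d5:-→d6:-→d7:-→d8:-→d9:-→d10:-→d11:-→d12:-→d13:-→d14:-→d15:-→d16:-→d17:-→d18:-→d19:-→d20:H2  best=H2
  add 124.156.107.112/28 -> H3 at depth 28
  ? 195.248.201.111  path d0:H0→d1:-  best=H0
  ? 0.192.55.69  path d0:H0→d1:-→d2:-→d3:-→d4:-→d5:-→d6:-→d7:-→d8:-→d9:-→d10:-→d11:-→d12:-→d13:-→d14:-→d15:-→d16:-→d17:-→d18:-→d19:-→d20:H1  best=H1
  ? 124.156.107.117  path d0:H0→d1:-→d2:-→d3:-→d4:-→d5:-→d6:-→d7:-→d8:-→d9:-→d10:-→d11:-→d12:-→d13:-→d14:-→d15:-→d16:-→d17:-→d18:-→d19:-→d20:H2→d21:-→d22:-→d23:-→d24:-→d25:-→d26:-→d27:-→d28:H3→d29:-→d30:-→d31:-→d32:H3  best=H3
  add 0.192.56.25/32 -> H1 at depth 32
  add 151.105.15.135/32 -> H2 at depth 32
  ? 124.156.107.117  path d0:H0→d1:-→d2:-→d3:-→d4:-→d5:-→d6:-→d7:-→d8:-→d9:-→d10:-→d11:-→d12:-→d13:-→d14:-→d15:-→d16:-→d17:-→d18:-→d19:-→d20:H2→d21:-→d22:-→d23:-→d24:-→d25:-→d26:-→d27:-→d28:H3→d29:-→d30:-→d31:-→d32:H3  best=H3
  add 124.0.0.0/8 -> H0 at depth 8
  ? 172.135.117.176  path d0:H0→d1:-→d2:-  best=H0
  add 151.96.0.0/12 -> H2 at depth 12
  del 124.156.107.117/32 (clear depth 32)
  del 124.0.0.0/8 (clear depth 8)
  add 0.192.0.0/12 -> H1 at depth 12

== LOOKUPS ==
["H1","H0","H3","H3","H3","H2","H0","H1","H3","H3","H0"]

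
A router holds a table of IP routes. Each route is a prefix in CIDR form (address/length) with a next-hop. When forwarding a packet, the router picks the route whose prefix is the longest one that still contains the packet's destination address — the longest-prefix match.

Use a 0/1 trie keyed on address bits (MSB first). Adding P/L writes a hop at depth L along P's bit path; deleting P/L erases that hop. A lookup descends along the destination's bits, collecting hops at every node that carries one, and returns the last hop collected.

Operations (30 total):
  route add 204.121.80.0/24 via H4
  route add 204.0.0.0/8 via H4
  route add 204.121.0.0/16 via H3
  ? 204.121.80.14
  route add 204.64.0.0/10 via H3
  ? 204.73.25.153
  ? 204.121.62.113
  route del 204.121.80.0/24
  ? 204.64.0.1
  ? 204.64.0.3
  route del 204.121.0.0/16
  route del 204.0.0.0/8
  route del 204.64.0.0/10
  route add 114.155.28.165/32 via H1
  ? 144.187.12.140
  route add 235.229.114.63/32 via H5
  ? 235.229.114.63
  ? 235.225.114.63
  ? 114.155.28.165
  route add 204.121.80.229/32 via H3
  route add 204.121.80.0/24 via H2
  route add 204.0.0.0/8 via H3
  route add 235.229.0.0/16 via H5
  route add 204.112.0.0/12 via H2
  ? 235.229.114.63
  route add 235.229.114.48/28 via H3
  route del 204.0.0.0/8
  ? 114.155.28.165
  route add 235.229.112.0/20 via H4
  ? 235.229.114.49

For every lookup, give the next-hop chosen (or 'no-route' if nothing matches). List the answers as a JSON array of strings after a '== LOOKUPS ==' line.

Process each operation:
  add 204.121.80.0/24 -> H4 at depth 24
  add 204.0.0.0/8 -> H4 at depth 8
  add 204.121.0.0/16 -> H3 at depth 16
  ? 204.121.80.14  path d0:-→d1:-→d2:-→d3:-→d4:-→d5:-→d6:-→d7:-→d8:H4→d9:-→d10:-→d11:-→d12:-→d13:-→d14:-→d15:-→d16:H3→d17:-→d18:-→d19:-→d20:-→d21:-→d22:-→d23:-→d24:H4  best=H4
  add 204.64.0.0/10 -> H3 at depth 10
  ? 204.73.25.153  path d0:-→d1:-→d2:-→d3:-→d4:-→d5:-→d6:-→d7:-→d8:H4→d9:-→d10:H3  best=H3
  ? 204.121.62.113  path d0:-→d1:-→d2:-→d3:-→d4:-→d5:-→d6:-→d7:-→d8:H4→d9:-→d10:H3→d11:-→d12:-→d13:-→d14:-→d15:-→d16:H3→d17:-  best=H3
  del 204.121.80.0/24 (clear depth 24)
  ? 204.64.0.1  path d0:-→d1:-→d2:-→d3:-→d4:-→d5:-→d6:-→d7:-→d8:H4→d9:-→d10:H3  best=H3
  ? 204.64.0.3  path d0:-→d1:-→d2:-→d3:-→d4:-→d5:-→d6:-→d7:-→d8:H4→d9:-→d10:H3  best=H3
  del 204.121.0.0/16 (clear depth 16)
  del 204.0.0.0/8 (clear depth 8)
  del 204.64.0.0/10 (clear depth 10)
  add 114.155.28.165/32 -> H1 at depth 32
  ? 144.187.12.140  path d0:-→d1:-  best=no-route
  add 235.229.114.63/32 -> H5 at depth 32
  ? 235.229.114.63  path d0:-→d1:-→d2:-→d3:-→d4:-→d5:-→d6:-→d7:-→d8:-→d9:-→d10:-→d11:-→d12:-→d13:-→d14:-→d15:-→d16:-→d17:-→d18:-→d19:-→d20:-→d21:-→d22:-→d23:-→d24:-→d25:-→d26:-→d27:-→d28:-→d29:-→d30:-→d31:-→d32:H5  best=H5
  ? 235.225.114.63  path d0:-→d1:-→d2:-→d3:-→d4:-→d5:-→d6:-→d7:-→d8:-→d9:-→d10:-→d11:-→d12:-→d13:-  best=no-route
  ? 114.155.28.165  path d0:-→d1:-→d2:-→d3:-→d4:-→d5:-→d6:-→d7:-→d8:-→d9:-→d10:-→d11:-→d12:-→d13:-→d14:-→d15:-→d16:-→d17:-→d18:-→d19:-→d20:-→d21:-→d22:-→d23:-→d24:-→d25:-→d26:-→d27:-→d28:-→d29:-→d30:-→d31:-→d32:H1  best=H1
  add 204.121.80.229/32 -> H3 at depth 32
  add 204.121.80.0/24 -> H2 at depth 24
  add 204.0.0.0/8 -> H3 at depth 8
  add 235.229.0.0/16 -> H5 at depth 16
  add 204.112.0.0/12 -> H2 at depth 12
  ? 235.229.114.63  path d0:-→d1:-→d2:-→d3:-→d4:-→d5:-→d6:-→d7:-→d8:-→d9:-→d10:-→d11:-→d12:-→d13:-→d14:-→d15:-→d16:H5→d17:-→d18:-→d19:-→d20:-→d21:-→d22:-→d23:-→d24:-→d25:-→d26:-→d27:-→d28:-→d29:-→d30:-→d31:-→d32:H5  best=H5
  add 235.229.114.48/28 -> H3 at depth 28
  del 204.0.0.0/8 (clear depth 8)
  ? 114.155.28.165  path d0:-→d1:-→d2:-→d3:-→d4:-→d5:-→d6:-→d7:-→d8:-→d9:-→d10:-→d11:-→d12:-→d13:-→d14:-→d15:-→d16:-→d17:-→d18:-→d19:-→d20:-→d21:-→d22:-→d23:-→d24:-→d25:-→d26:-→d27:-→d28:-→d29:-→d30:-→d31:-→d32:H1  best=H1
  add 235.229.112.0/20 -> H4 at depth 20
  ? 235.229.114.49  path d0:-→d1:-→d2:-→d3:-→d4:-→d5:-→d6:-→d7:-→d8:-→d9:-→d10:-→d11:-→d12:-→d13:-→d14:-→d15:-→d16:H5→d17:-→d18:-→d19:-→d20:H4→d21:-→d22:-→d23:-→d24:-→d25:-→d26:-→d27:-→d28:H3  best=H3

== LOOKUPS ==
["H4","H3","H3","H3","H3","no-route","H5","no-route","H1","H5","H1","H3"]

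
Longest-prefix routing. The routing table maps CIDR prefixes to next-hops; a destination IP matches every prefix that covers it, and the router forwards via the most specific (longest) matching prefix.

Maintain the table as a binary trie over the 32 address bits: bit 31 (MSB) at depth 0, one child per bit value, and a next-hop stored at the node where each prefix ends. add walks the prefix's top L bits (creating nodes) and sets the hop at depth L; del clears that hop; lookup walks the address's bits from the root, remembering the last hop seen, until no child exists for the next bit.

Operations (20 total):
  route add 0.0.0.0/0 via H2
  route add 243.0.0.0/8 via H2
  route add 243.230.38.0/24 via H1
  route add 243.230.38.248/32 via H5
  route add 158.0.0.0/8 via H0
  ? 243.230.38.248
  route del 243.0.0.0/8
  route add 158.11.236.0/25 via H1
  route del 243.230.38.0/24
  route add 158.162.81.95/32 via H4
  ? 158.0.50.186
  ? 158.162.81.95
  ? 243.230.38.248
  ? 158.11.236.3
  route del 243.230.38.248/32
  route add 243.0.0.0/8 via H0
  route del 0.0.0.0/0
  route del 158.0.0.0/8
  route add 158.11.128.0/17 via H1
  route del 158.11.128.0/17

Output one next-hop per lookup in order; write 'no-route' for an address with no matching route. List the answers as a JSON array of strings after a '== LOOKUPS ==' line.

Trace:
  add 0.0.0.0/0 -> H2 at depth 0
  add 243.0.0.0/8 -> H2 at depth 8
  add 243.230.38.0/24 -> H1 at depth 24
  add 243.230.38.248/32 -> H5 at depth 32
  add 158.0.0.0/8 -> H0 at depth 8
  Q 243.230.38.248: descend 11110011111001100010011011111000 ; hops seen [H2,H2,H1,H5] ; pick H5
  - 243.0.0.0/8 clear@8
  add 158.11.236.0/25 -> H1 at depth 25
  - 243.230.38.0/24 clear@24
  add 158.162.81.95/32 -> H4 at depth 32
  Q 158.0.50.186: descend 100111100000 ; hops seen [H2,H0] ; pick H0
  Q 158.162.81.95: descend 10011110101000100101000101011111 ; hops seen [H2,H0,H4] ; pick H4
  Q 243.230.38.248: descend 11110011111001100010011011111000 ; hops seen [H2,H5] ; pick H5
  Q 158.11.236.3: descend 1001111000001011111011000 ; hops seen [H2,H0,H1] ; pick H1
  - 243.230.38.248/32 clear@32
  add 243.0.0.0/8 -> H0 at depth 8
  - 0.0.0.0/0 clear@0
  - 158.0.0.0/8 clear@8
  add 158.11.128.0/17 -> H1 at depth 17
  - 158.11.128.0/17 clear@17

== LOOKUPS ==
["H5","H0","H4","H5","H1"]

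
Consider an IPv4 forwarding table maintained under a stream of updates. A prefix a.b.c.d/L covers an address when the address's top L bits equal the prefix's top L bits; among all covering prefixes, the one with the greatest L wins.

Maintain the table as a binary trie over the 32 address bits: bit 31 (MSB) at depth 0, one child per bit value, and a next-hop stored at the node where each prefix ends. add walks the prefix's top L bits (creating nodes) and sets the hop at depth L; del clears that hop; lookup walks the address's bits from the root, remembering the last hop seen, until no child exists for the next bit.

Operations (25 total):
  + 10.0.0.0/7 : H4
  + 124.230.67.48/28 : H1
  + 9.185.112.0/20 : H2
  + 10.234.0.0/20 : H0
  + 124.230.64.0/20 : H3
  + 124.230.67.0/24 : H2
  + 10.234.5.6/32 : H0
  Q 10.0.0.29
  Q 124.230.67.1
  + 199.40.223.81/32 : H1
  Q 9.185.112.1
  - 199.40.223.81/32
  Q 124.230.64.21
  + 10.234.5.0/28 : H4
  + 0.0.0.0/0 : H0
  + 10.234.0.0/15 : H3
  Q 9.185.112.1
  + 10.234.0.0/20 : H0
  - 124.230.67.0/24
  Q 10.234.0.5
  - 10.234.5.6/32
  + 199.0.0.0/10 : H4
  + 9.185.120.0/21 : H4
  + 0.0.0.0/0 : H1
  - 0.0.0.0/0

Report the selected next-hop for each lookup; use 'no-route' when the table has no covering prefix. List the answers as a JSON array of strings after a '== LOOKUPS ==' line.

Process each operation:
  add 10.0.0.0/7 -> H4 at depth 7
  add 124.230.67.48/28 -> H1 at depth 28
  add 9.185.112.0/20 -> H2 at depth 20
  add 10.234.0.0/20 -> H0 at depth 20
  add 124.230.64.0/20 -> H3 at depth 20
  add 124.230.67.0/24 -> H2 at depth 24
  add 10.234.5.6/32 -> H0 at depth 32
  lookup 10.0.0.29: bits 00001010 walk d0:-→d1:-→d2:-→d3:-→d4:-→d5:-→d6:-→d7:H4→d8:- -> H4
  lookup 124.230.67.1: bits 01111100111001100100001100 walk d0:-→d1:-→d2:-→d3:-→d4:-→d5:-→d6:-→d7:-→d8:-→d9:-→d10:-→d11:-→d12:-→d13:-→d14:-→d15:-→d16:-→d17:-→d18:-→d19:-→d20:H3→d21:-→d22:-→d23:-→d24:H2→d25:-→d26:- -> H2
  add 199.40.223.81/32 -> H1 at depth 32
  lookup 9.185.112.1: bits 00001001101110010111 walk d0:-→d1:-→d2:-→d3:-→d4:-→d5:-→d6:-→d7:-→d8:-→d9:-→d10:-→d11:-→d12:-→d13:-→d14:-→d15:-→d16:-→d17:-→d18:-→d19:-→d20:H2 -> H2
  - 199.40.223.81/32 clear@32
  lookup 124.230.64.21: bits 0111110011100110010000 walk d0:-→d1:-→d2:-→d3:-→d4:-→d5:-→d6:-→d7:-→d8:-→d9:-→d10:-→d11:-→d12:-→d13:-→d14:-→d15:-→d16:-→d17:-→d18:-→d19:-→d20:H3→d21:-→d22:- -> H3
  add 10.234.5.0/28 -> H4 at depth 28
  add 0.0.0.0/0 -> H0 at depth 0
  add 10.234.0.0/15 -> H3 at depth 15
  lookup 9.185.112.1: bits 00001001101110010111 walk d0:H0→d1:-→d2:-→d3:-→d4:-→d5:-→d6:-→d7:-→d8:-→d9:-→d10:-→d11:-→d12:-→d13:-→d14:-→d15:-→d16:-→d17:-→d18:-→d19:-→d20:H2 -> H2
  add 10.234.0.0/20 -> H0 at depth 20
  - 124.230.67.0/24 clear@24
  lookup 10.234.0.5: bits 000010101110101000000 walk d0:H0→d1:-→d2:-→d3:-→d4:-→d5:-→d6:-→d7:H4→d8:-→d9:-→d10:-→d11:-→d12:-→d13:-→d14:-→d15:H3→d16:-→d17:-→d18:-→d19:-→d20:H0→d21:- -> H0
  - 10.234.5.6/32 clear@32
  add 199.0.0.0/10 -> H4 at depth 10
  add 9.185.120.0/21 -> H4 at depth 21
  add 0.0.0.0/0 -> H1 at depth 0
  - 0.0.0.0/0 clear@0

== LOOKUPS ==
["H4","H2","H2","H3","H2","H0"]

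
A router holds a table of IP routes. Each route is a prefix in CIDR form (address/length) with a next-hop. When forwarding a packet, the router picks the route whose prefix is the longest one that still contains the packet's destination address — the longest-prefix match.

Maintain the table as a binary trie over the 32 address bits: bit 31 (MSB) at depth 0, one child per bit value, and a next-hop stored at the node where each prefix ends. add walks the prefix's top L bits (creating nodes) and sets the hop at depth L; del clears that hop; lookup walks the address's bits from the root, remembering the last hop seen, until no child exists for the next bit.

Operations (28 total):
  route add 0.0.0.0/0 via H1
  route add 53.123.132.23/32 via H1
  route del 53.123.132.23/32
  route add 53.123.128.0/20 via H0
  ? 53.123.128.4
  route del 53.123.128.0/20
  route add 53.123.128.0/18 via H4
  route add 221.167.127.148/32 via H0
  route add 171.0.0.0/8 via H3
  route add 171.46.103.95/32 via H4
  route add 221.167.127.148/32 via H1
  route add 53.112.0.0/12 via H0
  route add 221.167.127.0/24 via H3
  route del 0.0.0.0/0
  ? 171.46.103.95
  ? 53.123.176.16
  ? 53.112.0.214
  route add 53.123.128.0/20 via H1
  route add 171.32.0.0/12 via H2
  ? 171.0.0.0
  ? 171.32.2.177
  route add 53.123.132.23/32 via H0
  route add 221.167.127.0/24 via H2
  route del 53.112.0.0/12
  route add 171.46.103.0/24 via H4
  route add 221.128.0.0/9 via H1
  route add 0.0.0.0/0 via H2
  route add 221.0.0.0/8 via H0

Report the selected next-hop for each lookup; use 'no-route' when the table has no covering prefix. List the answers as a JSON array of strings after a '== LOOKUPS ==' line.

Apply in order:
  + 0.0.0.0/0 (H1) depth=0
  + 53.123.132.23/32 (H1) depth=32
  del 53.123.132.23/32 (clear depth 32)
  + 53.123.128.0/20 (H0) depth=20
  Q 53.123.128.4: descend 001101010111101110000 ; hops seen [H1,H0] ; pick H0
  del 53.123.128.0/20 (clear depth 20)
  + 53.123.128.0/18 (H4) depth=18
  + 221.167.127.148/32 (H0) depth=32
  + 171.0.0.0/8 (H3) depth=8
  + 171.46.103.95/32 (H4) depth=32
  + 221.167.127.148/32 (H1) depth=32
  + 53.112.0.0/12 (H0) depth=12
  + 221.167.127.0/24 (H3) depth=24
  del 0.0.0.0/0 (clear depth 0)
  Q 171.46.103.95: descend 10101011001011100110011101011111 ; hops seen [H3,H4] ; pick H4
  Q 53.123.176.16: descend 001101010111101110 ; hops seen [H0,H4] ; pick H4
  Q 53.112.0.214: descend 001101010111 ; hops seen [H0] ; pick H0
  + 53.123.128.0/20 (H1) depth=20
  + 171.32.0.0/12 (H2) depth=12
  Q 171.0.0.0: descend 1010101100 ; hops seen [H3] ; pick H3
  Q 171.32.2.177: descend 101010110010 ; hops seen [H3,H2] ; pick H2
  + 53.123.132.23/32 (H0) depth=32
  + 221.167.127.0/24 (H2) depth=24
  del 53.112.0.0/12 (clear depth 12)
  + 171.46.103.0/24 (H4) depth=24
  + 221.128.0.0/9 (H1) depth=9
  + 0.0.0.0/0 (H2) depth=0
  + 221.0.0.0/8 (H0) depth=8

== LOOKUPS ==
["H0","H4","H4","H0","H3","H2"]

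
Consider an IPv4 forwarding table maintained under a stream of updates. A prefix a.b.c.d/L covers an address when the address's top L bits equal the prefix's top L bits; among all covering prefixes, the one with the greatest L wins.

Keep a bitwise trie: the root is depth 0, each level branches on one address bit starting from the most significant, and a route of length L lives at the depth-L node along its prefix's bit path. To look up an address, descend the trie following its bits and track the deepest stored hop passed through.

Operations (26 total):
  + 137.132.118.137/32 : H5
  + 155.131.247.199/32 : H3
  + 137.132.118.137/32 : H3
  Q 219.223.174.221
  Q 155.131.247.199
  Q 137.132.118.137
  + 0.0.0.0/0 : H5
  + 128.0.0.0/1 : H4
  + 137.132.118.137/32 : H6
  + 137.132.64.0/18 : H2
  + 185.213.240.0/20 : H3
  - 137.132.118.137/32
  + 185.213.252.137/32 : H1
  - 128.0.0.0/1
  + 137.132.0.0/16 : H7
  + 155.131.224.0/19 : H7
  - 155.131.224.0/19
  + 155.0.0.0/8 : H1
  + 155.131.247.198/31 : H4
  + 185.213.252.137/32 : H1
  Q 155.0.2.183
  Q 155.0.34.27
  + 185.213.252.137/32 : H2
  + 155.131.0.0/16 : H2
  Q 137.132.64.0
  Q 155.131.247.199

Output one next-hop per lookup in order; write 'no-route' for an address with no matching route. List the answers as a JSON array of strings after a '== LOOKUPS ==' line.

Process each operation:
  + 137.132.118.137/32 (H5) depth=32
  + 155.131.247.199/32 (H3) depth=32
  + 137.132.118.137/32 (H3) depth=32
  lookup 219.223.174.221: bits 1 walk d0:-→d1:- -> no-route
  lookup 155.131.247.199: bits 10011011100000111111011111000111 walk d0:-→d1:-→d2:-→d3:-→d4:-→d5:-→d6:-→d7:-→d8:-→d9:-→d10:-→d11:-→d12:-→d13:-→d14:-→d15:-→d16:-→d17:-→d18:-→d19:-→d20:-→d21:-→d22:-→d23:-→d24:-→d25:-→d26:-→d27:-→d28:-→d29:-→d30:-→d31:-→d32:H3 -> H3
  lookup 137.132.118.137: bits 10001001100001000111011010001001 walk d0:-→d1:-→d2:-→d3:-→d4:-→d5:-→d6:-→d7:-→d8:-→d9:-→d10:-→d11:-→d12:-→d13:-→d14:-→d15:-→d16:-→d17:-→d18:-→d19:-→d20:-→d21:-→d22:-→d23:-→d24:-→d25:-→d26:-→d27:-→d28:-→d29:-→d30:-→d31:-→d32:H3 -> H3
  + 0.0.0.0/0 (H5) depth=0
  + 128.0.0.0/1 (H4) depth=1
  + 137.132.118.137/32 (H6) depth=32
  + 137.132.64.0/18 (H2) depth=18
  + 185.213.240.0/20 (H3) depth=20
  - 137.132.118.137/32 clear@32
  + 185.213.252.137/32 (H1) depth=32
  - 128.0.0.0/1 clear@1
  + 137.132.0.0/16 (H7) depth=16
  + 155.131.224.0/19 (H7) depth=19
  - 155.131.224.0/19 clear@19
  + 155.0.0.0/8 (H1) depth=8
  + 155.131.247.198/31 (H4) depth=31
  + 185.213.252.137/32 (H1) depth=32
  lookup 155.0.2.183: bits 10011011 walk d0:H5→d1:-→d2:-→d3:-→d4:-→d5:-→d6:-→d7:-→d8:H1 -> H1
  lookup 155.0.34.27: bits 10011011 walk d0:H5→d1:-→d2:-→d3:-→d4:-→d5:-→d6:-→d7:-→d8:H1 -> H1
  + 185.213.252.137/32 (H2) depth=32
  + 155.131.0.0/16 (H2) depth=16
  lookup 137.132.64.0: bits 100010011000010001 walk d0:H5→d1:-→d2:-→d3:-→d4:-→d5:-→d6:-→d7:-→d8:-→d9:-→d10:-→d11:-→d12:-→d13:-→d14:-→d15:-→d16:H7→d17:-→d18:H2 -> H2
  lookup 155.131.247.199: bits 10011011100000111111011111000111 walk d0:H5→d1:-→d2:-→d3:-→d4:-→d5:-→d6:-→d7:-→d8:H1→d9:-→d10:-→d11:-→d12:-→d13:-→d14:-→d15:-→d16:H2→d17:-→d18:-→d19:-→d20:-→d21:-→d22:-→d23:-→d24:-→d25:-→d26:-→d27:-→d28:-→d29:-→d30:-→d31:H4→d32:H3 -> H3

== LOOKUPS ==
["no-route","H3","H3","H1","H1","H2","H3"]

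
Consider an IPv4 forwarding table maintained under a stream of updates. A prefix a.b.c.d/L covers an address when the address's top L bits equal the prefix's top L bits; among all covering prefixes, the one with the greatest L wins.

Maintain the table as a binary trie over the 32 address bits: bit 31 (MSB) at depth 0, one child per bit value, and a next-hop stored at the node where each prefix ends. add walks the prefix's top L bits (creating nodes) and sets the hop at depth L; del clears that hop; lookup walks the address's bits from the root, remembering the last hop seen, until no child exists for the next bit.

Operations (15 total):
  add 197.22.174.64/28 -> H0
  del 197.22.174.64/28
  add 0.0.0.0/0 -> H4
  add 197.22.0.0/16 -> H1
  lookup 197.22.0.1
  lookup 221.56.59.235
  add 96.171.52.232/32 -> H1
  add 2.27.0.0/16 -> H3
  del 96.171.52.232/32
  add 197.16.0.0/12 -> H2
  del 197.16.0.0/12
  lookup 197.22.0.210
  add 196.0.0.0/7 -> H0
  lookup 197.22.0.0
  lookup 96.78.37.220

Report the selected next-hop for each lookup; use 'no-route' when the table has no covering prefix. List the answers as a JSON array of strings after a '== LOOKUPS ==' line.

Process each operation:
  + 197.22.174.64/28 (H0) depth=28
  - 197.22.174.64/28 clear@28
  + 0.0.0.0/0 (H4) depth=0
  + 197.22.0.0/16 (H1) depth=16
  lookup 197.22.0.1: bits 1100010100010110 walk d0:H4→d1:-→d2:-→d3:-→d4:-→d5:-→d6:-→d7:-→d8:-→d9:-→d10:-→d11:-→d12:-→d13:-→d14:-→d15:-→d16:H1 -> H1
  lookup 221.56.59.235: bits 110 walk d0:H4→d1:-→d2:-→d3:- -> H4
  + 96.171.52.232/32 (H1) depth=32
  + 2.27.0.0/16 (H3) depth=16
  - 96.171.52.232/32 clear@32
  + 197.16.0.0/12 (H2) depth=12
  - 197.16.0.0/12 clear@12
  lookup 197.22.0.210: bits 1100010100010110 walk d0:H4→d1:-→d2:-→d3:-→d4:-→d5:-→d6:-→d7:-→d8:-→d9:-→d10:-→d11:-→d12:-→d13:-→d14:-→d15:-→d16:H1 -> H1
  + 196.0.0.0/7 (H0) depth=7
  lookup 197.22.0.0: bits 1100010100010110 walk d0:H4→d1:-→d2:-→d3:-→d4:-→d5:-→d6:-→d7:H0→d8:-→d9:-→d10:-→d11:-→d12:-→d13:-→d14:-→d15:-→d16:H1 -> H1
  lookup 96.78.37.220: bits 01100000 walk d0:H4→d1:-→d2:-→d3:-→d4:-→d5:-→d6:-→d7:-→d8:- -> H4

== LOOKUPS ==
["H1","H4","H1","H1","H4"]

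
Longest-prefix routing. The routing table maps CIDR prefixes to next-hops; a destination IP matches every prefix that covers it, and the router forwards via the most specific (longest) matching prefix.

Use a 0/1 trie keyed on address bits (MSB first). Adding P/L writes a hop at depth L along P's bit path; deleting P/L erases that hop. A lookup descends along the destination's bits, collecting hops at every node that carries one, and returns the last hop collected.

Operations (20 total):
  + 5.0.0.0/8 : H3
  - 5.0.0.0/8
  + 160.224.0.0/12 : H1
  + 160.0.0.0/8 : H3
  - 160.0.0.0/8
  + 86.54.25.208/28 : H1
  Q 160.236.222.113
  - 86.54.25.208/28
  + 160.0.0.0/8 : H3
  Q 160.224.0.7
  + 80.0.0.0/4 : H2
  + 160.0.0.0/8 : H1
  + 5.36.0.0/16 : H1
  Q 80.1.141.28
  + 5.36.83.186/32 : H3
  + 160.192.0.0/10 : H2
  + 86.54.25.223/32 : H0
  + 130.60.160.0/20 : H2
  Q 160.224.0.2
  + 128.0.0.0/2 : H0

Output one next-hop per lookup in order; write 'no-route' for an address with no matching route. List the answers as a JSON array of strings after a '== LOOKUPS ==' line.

Process each operation:
  + 5.0.0.0/8 (H3) depth=8
  - 5.0.0.0/8 clear@8
  + 160.224.0.0/12 (H1) depth=12
  + 160.0.0.0/8 (H3) depth=8
  - 160.0.0.0/8 clear@8
  + 86.54.25.208/28 (H1) depth=28
  ? 160.236.222.113  path d0:-→d1:-→d2:-→d3:-→d4:-→d5:-→d6:-→d7:-→d8:-→d9:-→d10:-→d11:-→d12:H1  best=H1
  - 86.54.25.208/28 clear@28
  + 160.0.0.0/8 (H3) depth=8
  ? 160.224.0.7  path d0:-→d1:-→d2:-→d3:-→d4:-→d5:-→d6:-→d7:-→d8:H3→d9:-→d10:-→d11:-→d12:H1  best=H1
  + 80.0.0.0/4 (H2) depth=4
  + 160.0.0.0/8 (H1) depth=8
  + 5.36.0.0/16 (H1) depth=16
  ? 80.1.141.28  path d0:-→d1:-→d2:-→d3:-→d4:H2→d5:-  best=H2
  + 5.36.83.186/32 (H3) depth=32
  + 160.192.0.0/10 (H2) depth=10
  + 86.54.25.223/32 (H0) depth=32
  + 130.60.160.0/20 (H2) depth=20
  ? 160.224.0.2  path d0:-→d1:-→d2:-→d3:-→d4:-→d5:-→d6:-→d7:-→d8:H1→d9:-→d10:H2→d11:-→d12:H1  best=H1
  + 128.0.0.0/2 (H0) depth=2

== LOOKUPS ==
["H1","H1","H2","H1"]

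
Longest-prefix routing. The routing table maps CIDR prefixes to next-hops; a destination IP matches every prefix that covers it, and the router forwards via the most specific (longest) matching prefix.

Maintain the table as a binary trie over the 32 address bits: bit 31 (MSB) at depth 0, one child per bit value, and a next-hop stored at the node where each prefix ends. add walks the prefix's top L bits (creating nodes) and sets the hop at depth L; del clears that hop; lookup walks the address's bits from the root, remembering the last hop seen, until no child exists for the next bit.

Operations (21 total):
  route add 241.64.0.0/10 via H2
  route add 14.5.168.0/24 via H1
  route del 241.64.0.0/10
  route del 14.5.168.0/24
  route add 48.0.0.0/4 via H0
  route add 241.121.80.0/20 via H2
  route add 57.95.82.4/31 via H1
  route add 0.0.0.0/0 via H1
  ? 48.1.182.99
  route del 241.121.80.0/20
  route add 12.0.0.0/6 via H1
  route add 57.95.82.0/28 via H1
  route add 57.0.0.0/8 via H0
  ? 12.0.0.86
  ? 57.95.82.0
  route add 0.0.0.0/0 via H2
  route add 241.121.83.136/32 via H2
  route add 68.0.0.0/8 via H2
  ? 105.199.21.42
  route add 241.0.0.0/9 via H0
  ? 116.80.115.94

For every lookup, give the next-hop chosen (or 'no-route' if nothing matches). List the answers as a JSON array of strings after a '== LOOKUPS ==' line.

Process each operation:
  add 241.64.0.0/10 -> H2 at depth 10
  add 14.5.168.0/24 -> H1 at depth 24
  - 241.64.0.0/10 clear@10
  - 14.5.168.0/24 clear@24
  add 48.0.0.0/4 -> H0 at depth 4
  add 241.121.80.0/20 -> H2 at depth 20
  add 57.95.82.4/31 -> H1 at depth 31
  add 0.0.0.0/0 -> H1 at depth 0
  Q 48.1.182.99: descend 0011 ; hops seen [H1,H0] ; pick H0
  - 241.121.80.0/20 clear@20
  add 12.0.0.0/6 -> H1 at depth 6
  add 57.95.82.0/28 -> H1 at depth 28
  add 57.0.0.0/8 -> H0 at depth 8
  Q 12.0.0.86: descend 000011 ; hops seen [H1,H1] ; pick H1
  Q 57.95.82.0: descend 00111001010111110101001000000 ; hops seen [H1,H0,H0,H1] ; pick H1
  add 0.0.0.0/0 -> H2 at depth 0
  add 241.121.83.136/32 -> H2 at depth 32
  add 68.0.0.0/8 -> H2 at depth 8
  Q 105.199.21.42: descend 01 ; hops seen [H2] ; pick H2
  add 241.0.0.0/9 -> H0 at depth 9
  Q 116.80.115.94: descend 01 ; hops seen [H2] ; pick H2

== LOOKUPS ==
["H0","H1","H1","H2","H2"]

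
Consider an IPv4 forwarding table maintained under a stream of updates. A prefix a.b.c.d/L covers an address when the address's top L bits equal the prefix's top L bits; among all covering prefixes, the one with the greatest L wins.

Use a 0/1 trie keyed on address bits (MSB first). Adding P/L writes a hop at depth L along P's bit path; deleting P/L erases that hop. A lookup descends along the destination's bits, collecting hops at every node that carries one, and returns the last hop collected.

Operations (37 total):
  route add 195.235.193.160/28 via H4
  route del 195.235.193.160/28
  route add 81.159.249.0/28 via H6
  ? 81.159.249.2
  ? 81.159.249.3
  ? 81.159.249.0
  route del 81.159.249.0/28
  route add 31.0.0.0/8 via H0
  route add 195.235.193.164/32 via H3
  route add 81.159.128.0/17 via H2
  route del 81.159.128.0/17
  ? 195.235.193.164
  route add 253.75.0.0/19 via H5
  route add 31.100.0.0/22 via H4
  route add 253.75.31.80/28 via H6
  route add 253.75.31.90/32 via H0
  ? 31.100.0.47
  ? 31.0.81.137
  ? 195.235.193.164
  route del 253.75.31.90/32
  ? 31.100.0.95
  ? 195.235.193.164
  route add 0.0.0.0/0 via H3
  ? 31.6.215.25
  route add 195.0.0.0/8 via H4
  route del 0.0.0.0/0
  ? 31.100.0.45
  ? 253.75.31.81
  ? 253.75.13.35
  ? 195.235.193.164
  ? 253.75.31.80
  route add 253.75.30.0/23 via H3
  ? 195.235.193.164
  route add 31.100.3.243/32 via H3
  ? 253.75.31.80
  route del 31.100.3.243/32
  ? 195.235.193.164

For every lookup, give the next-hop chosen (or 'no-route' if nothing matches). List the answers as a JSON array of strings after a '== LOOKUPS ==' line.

Process each operation:
  + 195.235.193.160/28 (H4) depth=28
  del 195.235.193.160/28 (clear depth 28)
  + 81.159.249.0/28 (H6) depth=28
  Q 81.159.249.2: descend 0101000110011111111110010000 ; hops seen [H6] ; pick H6
  Q 81.159.249.3: descend 0101000110011111111110010000 ; hops seen [H6] ; pick H6
  Q 81.159.249.0: descend 0101000110011111111110010000 ; hops seen [H6] ; pick H6
  del 81.159.249.0/28 (clear depth 28)
  + 31.0.0.0/8 (H0) depth=8
  + 195.235.193.164/32 (H3) depth=32
  + 81.159.128.0/17 (H2) depth=17
  del 81.159.128.0/17 (clear depth 17)
  Q 195.235.193.164: descend 11000011111010111100000110100100 ; hops seen [H3] ; pick H3
  + 253.75.0.0/19 (H5) depth=19
  + 31.100.0.0/22 (H4) depth=22
  + 253.75.31.80/28 (H6) depth=28
  + 253.75.31.90/32 (H0) depth=32
  Q 31.100.0.47: descend 0001111101100100000000 ; hops seen [H0,H4] ; pick H4
  Q 31.0.81.137: descend 000111110 ; hops seen [H0] ; pick H0
  Q 195.235.193.164: descend 11000011111010111100000110100100 ; hops seen [H3] ; pick H3
  del 253.75.31.90/32 (clear depth 32)
  Q 31.100.0.95: descend 0001111101100100000000 ; hops seen [H0,H4] ; pick H4
  Q 195.235.193.164: descend 11000011111010111100000110100100 ; hops seen [H3] ; pick H3
  + 0.0.0.0/0 (H3) depth=0
  Q 31.6.215.25: descend 000111110 ; hops seen [H3,H0] ; pick H0
  + 195.0.0.0/8 (H4) depth=8
  del 0.0.0.0/0 (clear depth 0)
  Q 31.100.0.45: descend 0001111101100100000000 ; hops seen [H0,H4] ; pick H4
  Q 253.75.31.81: descend 1111110101001011000111110101 ; hops seen [H5,H6] ; pick H6
  Q 253.75.13.35: descend 1111110101001011000 ; hops seen [H5] ; pick H5
  Q 195.235.193.164: descend 11000011111010111100000110100100 ; hops seen [H4,H3] ; pick H3
  Q 253.75.31.80: descend 1111110101001011000111110101 ; hops seen [H5,H6] ; pick H6
  + 253.75.30.0/23 (H3) depth=23
  Q 195.235.193.164: descend 11000011111010111100000110100100 ; hops seen [H4,H3] ; pick H3
  + 31.100.3.243/32 (H3) depth=32
  Q 253.75.31.80: descend 1111110101001011000111110101 ; hops seen [H5,H3,H6] ; pick H6
  del 31.100.3.243/32 (clear depth 32)
  Q 195.235.193.164: descend 11000011111010111100000110100100 ; hops seen [H4,H3] ; pick H3

== LOOKUPS ==
["H6","H6","H6","H3","H4","H0","H3","H4","H3","H0","H4","H6","H5","H3","H6","H3","H6","H3"]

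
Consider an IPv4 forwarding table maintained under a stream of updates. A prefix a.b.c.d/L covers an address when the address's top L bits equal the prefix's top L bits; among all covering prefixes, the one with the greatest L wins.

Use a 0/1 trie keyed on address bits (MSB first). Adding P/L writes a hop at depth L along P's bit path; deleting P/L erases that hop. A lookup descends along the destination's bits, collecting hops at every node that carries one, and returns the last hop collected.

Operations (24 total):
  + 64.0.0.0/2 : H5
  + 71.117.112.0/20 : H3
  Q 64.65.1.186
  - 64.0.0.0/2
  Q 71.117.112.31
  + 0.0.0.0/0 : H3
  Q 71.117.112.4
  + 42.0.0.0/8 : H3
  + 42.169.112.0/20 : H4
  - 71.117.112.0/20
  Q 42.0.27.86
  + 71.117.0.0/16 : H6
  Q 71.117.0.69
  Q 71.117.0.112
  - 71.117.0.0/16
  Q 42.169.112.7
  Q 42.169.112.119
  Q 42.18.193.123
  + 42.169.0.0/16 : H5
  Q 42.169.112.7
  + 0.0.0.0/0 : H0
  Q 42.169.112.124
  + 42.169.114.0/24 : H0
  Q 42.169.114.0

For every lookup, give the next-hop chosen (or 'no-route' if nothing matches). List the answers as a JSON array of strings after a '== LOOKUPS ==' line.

Apply in order:
  + 64.0.0.0/2 (H5) depth=2
  + 71.117.112.0/20 (H3) depth=20
  Q 64.65.1.186: descend 01000 ; hops seen [H5] ; pick H5
  del 64.0.0.0/2 (clear depth 2)
  Q 71.117.112.31: descend 01000111011101010111 ; hops seen [H3] ; pick H3
  + 0.0.0.0/0 (H3) depth=0
  Q 71.117.112.4: descend 01000111011101010111 ; hops seen [H3,H3] ; pick H3
  + 42.0.0.0/8 (H3) depth=8
  + 42.169.112.0/20 (H4) depth=20
  del 71.117.112.0/20 (clear depth 20)
  Q 42.0.27.86: descend 00101010 ; hops seen [H3,H3] ; pick H3
  + 71.117.0.0/16 (H6) depth=16
  Q 71.117.0.69: descend 01000111011101010 ; hops seen [H3,H6] ; pick H6
  Q 71.117.0.112: descend 01000111011101010 ; hops seen [H3,H6] ; pick H6
  del 71.117.0.0/16 (clear depth 16)
  Q 42.169.112.7: descend 00101010101010010111 ; hops seen [H3,H3,H4] ; pick H4
  Q 42.169.112.119: descend 00101010101010010111 ; hops seen [H3,H3,H4] ; pick H4
  Q 42.18.193.123: descend 00101010 ; hops seen [H3,H3] ; pick H3
  + 42.169.0.0/16 (H5) depth=16
  Q 42.169.112.7: descend 00101010101010010111 ; hops seen [H3,H3,H5,H4] ; pick H4
  + 0.0.0.0/0 (H0) depth=0
  Q 42.169.112.124: descend 00101010101010010111 ; hops seen [H0,H3,H5,H4] ; pick H4
  + 42.169.114.0/24 (H0) depth=24
  Q 42.169.114.0: descend 001010101010100101110010 ; hops seen [H0,H3,H5,H4,H0] ; pick H0

== LOOKUPS ==
["H5","H3","H3","H3","H6","H6","H4","H4","H3","H4","H4","H0"]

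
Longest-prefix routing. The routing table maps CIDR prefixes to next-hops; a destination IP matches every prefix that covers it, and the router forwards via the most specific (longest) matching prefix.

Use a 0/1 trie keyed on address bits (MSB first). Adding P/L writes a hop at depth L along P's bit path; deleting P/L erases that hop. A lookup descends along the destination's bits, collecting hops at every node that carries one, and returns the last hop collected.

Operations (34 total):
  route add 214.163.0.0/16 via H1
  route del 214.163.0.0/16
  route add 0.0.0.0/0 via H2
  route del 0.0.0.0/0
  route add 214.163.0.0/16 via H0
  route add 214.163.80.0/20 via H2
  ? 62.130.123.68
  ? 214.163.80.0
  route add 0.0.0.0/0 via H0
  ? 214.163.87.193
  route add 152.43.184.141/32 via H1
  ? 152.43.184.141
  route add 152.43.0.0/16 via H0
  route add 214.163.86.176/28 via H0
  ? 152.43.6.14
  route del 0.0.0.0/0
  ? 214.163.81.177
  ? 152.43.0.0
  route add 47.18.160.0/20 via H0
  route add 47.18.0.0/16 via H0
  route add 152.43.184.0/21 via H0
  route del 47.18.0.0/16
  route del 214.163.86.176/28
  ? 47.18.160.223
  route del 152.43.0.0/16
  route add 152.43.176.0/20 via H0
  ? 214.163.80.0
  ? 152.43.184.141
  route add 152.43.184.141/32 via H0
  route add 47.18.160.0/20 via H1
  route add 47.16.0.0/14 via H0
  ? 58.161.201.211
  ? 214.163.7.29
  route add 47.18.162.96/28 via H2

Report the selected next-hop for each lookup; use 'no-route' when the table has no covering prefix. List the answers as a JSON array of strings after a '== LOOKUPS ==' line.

Process each operation:
  + 214.163.0.0/16 (H1) depth=16
  del 214.163.0.0/16 (clear depth 16)
  + 0.0.0.0/0 (H2) depth=0
  del 0.0.0.0/0 (clear depth 0)
  + 214.163.0.0/16 (H0) depth=16
  + 214.163.80.0/20 (H2) depth=20
  lookup 62.130.123.68: bits ε walk d0:- -> no-route
  lookup 214.163.80.0: bits 11010110101000110101 walk d0:-→d1:-→d2:-→d3:-→d4:-→d5:-→d6:-→d7:-→d8:-→d9:-→d10:-→d11:-→d12:-→d13:-→d14:-→d15:-→d16:H0→d17:-→d18:-→d19:-→d20:H2 -> H2
  + 0.0.0.0/0 (H0) depth=0
  lookup 214.163.87.193: bits 11010110101000110101 walk d0:H0→d1:-→d2:-→d3:-→d4:-→d5:-→d6:-→d7:-→d8:-→d9:-→d10:-→d11:-→d12:-→d13:-→d14:-→d15:-→d16:H0→d17:-→d18:-→d19:-→d20:H2 -> H2
  + 152.43.184.141/32 (H1) depth=32
  lookup 152.43.184.141: bits 10011000001010111011100010001101 walk d0:H0→d1:-→d2:-→d3:-→d4:-→d5:-→d6:-→d7:-→d8:-→d9:-→d10:-→d11:-→d12:-→d13:-→d14:-→d15:-→d16:-→d17:-→d18:-→d19:-→d20:-→d21:-→d22:-→d23:-→d24:-→d25:-→d26:-→d27:-→d28:-→d29:-→d30:-→d31:-→d32:H1 -> H1
  + 152.43.0.0/16 (H0) depth=16
  + 214.163.86.176/28 (H0) depth=28
  lookup 152.43.6.14: bits 1001100000101011 walk d0:H0→d1:-→d2:-→d3:-→d4:-→d5:-→d6:-→d7:-→d8:-→d9:-→d10:-→d11:-→d12:-→d13:-→d14:-→d15:-→d16:H0 -> H0
  del 0.0.0.0/0 (clear depth 0)
  lookup 214.163.81.177: bits 110101101010001101010 walk d0:-→d1:-→d2:-→d3:-→d4:-→d5:-→d6:-→d7:-→d8:-→d9:-→d10:-→d11:-→d12:-→d13:-→d14:-→d15:-→d16:H0→d17:-→d18:-→d19:-→d20:H2→d21:- -> H2
  lookup 152.43.0.0: bits 1001100000101011 walk d0:-→d1:-→d2:-→d3:-→d4:-→d5:-→d6:-→d7:-→d8:-→d9:-→d10:-→d11:-→d12:-→d13:-→d14:-→d15:-→d16:H0 -> H0
  + 47.18.160.0/20 (H0) depth=20
  + 47.18.0.0/16 (H0) depth=16
  + 152.43.184.0/21 (H0) depth=21
  del 47.18.0.0/16 (clear depth 16)
  del 214.163.86.176/28 (clear depth 28)
  lookup 47.18.160.223: bits 00101111000100101010 walk d0:-→d1:-→d2:-→d3:-→d4:-→d5:-→d6:-→d7:-→d8:-→d9:-→d10:-→d11:-→d12:-→d13:-→d14:-→d15:-→d16:-→d17:-→d18:-→d19:-→d20:H0 -> H0
  del 152.43.0.0/16 (clear depth 16)
  + 152.43.176.0/20 (H0) depth=20
  lookup 214.163.80.0: bits 110101101010001101010 walk d0:-→d1:-→d2:-→d3:-→d4:-→d5:-→d6:-→d7:-→d8:-→d9:-→d10:-→d11:-→d12:-→d13:-→d14:-→d15:-→d16:H0→d17:-→d18:-→d19:-→d20:H2→d21:- -> H2
  lookup 152.43.184.141: bits 10011000001010111011100010001101 walk d0:-→d1:-→d2:-→d3:-→d4:-→d5:-→d6:-→d7:-→d8:-→d9:-→d10:-→d11:-→d12:-→d13:-→d14:-→d15:-→d16:-→d17:-→d18:-→d19:-→d20:H0→d21:H0→d22:-→d23:-→d24:-→d25:-→d26:-→d27:-→d28:-→d29:-→d30:-→d31:-→d32:H1 -> H1
  + 152.43.184.141/32 (H0) depth=32
  + 47.18.160.0/20 (H1) depth=20
  + 47.16.0.0/14 (H0) depth=14
  lookup 58.161.201.211: bits 001 walk d0:-→d1:-→d2:-→d3:- -> no-route
  lookup 214.163.7.29: bits 11010110101000110 walk d0:-→d1:-→d2:-→d3:-→d4:-→d5:-→d6:-→d7:-→d8:-→d9:-→d10:-→d11:-→d12:-→d13:-→d14:-→d15:-→d16:H0→d17:- -> H0
  + 47.18.162.96/28 (H2) depth=28

== LOOKUPS ==
["no-route","H2","H2","H1","H0","H2","H0","H0","H2","H1","no-route","H0"]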